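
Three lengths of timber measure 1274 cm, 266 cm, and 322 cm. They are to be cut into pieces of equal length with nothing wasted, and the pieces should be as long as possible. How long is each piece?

Each piece length must divide every original length, so the longest possible is gcd(1274, 266, 322).
1274 = 2 × 7^2 × 13
266 = 2 × 7 × 19
322 = 2 × 7 × 23
gcd(1274, 266, 322) = 2 × 7 = 14.

14 cm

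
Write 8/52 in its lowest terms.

2/13

8 = 2^3
52 = 2^2 × 13
gcd(8, 52) = 2^2 = 4.
Divide numerator and denominator by 4: 8/52 = 2/13.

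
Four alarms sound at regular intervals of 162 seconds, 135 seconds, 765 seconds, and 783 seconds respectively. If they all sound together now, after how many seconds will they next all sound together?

399330 seconds

They coincide at every common multiple of the periods; the first is the LCM.
162 = 2 × 3^4
135 = 3^3 × 5
765 = 3^2 × 5 × 17
783 = 3^3 × 29
LCM(162, 135, 765, 783) = 2 × 3^4 × 5 × 17 × 29 = 399330.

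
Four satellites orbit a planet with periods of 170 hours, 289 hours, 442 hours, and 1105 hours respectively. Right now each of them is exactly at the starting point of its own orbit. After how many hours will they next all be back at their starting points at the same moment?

37570 hours

The first simultaneous occurrence is after LCM of the individual periods.
170 = 2 × 5 × 17
289 = 17^2
442 = 2 × 13 × 17
1105 = 5 × 13 × 17
LCM(170, 289, 442, 1105) = 2 × 5 × 13 × 17^2 = 37570.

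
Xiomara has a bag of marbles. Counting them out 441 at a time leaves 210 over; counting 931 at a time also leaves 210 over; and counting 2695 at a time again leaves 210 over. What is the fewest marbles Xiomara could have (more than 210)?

N − 210 must be a common multiple of 441, 931, and 2695.
441 = 3^2 × 7^2
931 = 7^2 × 19
2695 = 5 × 7^2 × 11
LCM(441, 931, 2695) = 3^2 × 5 × 7^2 × 11 × 19 = 460845.
Smallest N > 210 is LCM + 210 = 460845 + 210 = 461055.

461055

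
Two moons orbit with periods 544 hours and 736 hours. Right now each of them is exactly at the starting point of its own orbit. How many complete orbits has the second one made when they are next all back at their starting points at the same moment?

All finish a whole number of cycles simultaneously at t = LCM of the periods.
544 = 2^5 × 17
736 = 2^5 × 23
LCM(544, 736) = 2^5 × 17 × 23 = 12512.
Orbits for period 736: 12512 / 736 = 17.

17 orbits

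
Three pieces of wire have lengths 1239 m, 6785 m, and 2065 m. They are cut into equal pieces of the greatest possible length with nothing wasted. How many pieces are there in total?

Piece length = gcd(1239, 6785, 2065).
1239 = 3 × 7 × 59
6785 = 5 × 23 × 59
2065 = 5 × 7 × 59
gcd(1239, 6785, 2065) = 59.
Total pieces = 1239/59 + 6785/59 + 2065/59 = 21 + 115 + 35 = 171.

171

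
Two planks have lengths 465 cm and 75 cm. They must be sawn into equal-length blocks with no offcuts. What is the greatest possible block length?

15 cm

The block length must divide every plank, so the greatest is gcd(465, 75).
465 = 3 × 5 × 31
75 = 3 × 5^2
gcd(465, 75) = 3 × 5 = 15.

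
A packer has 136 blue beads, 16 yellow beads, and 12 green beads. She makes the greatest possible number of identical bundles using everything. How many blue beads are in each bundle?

Number of bundles = gcd(136, 16, 12).
136 = 2^3 × 17
16 = 2^4
12 = 2^2 × 3
gcd(136, 16, 12) = 2^2 = 4.
blue beads per bundle = 136 / 4 = 34.

34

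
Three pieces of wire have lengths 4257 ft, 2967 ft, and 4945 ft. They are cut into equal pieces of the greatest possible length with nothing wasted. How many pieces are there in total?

Piece length = gcd(4257, 2967, 4945).
4257 = 3^2 × 11 × 43
2967 = 3 × 23 × 43
4945 = 5 × 23 × 43
gcd(4257, 2967, 4945) = 43.
Total pieces = 4257/43 + 2967/43 + 4945/43 = 99 + 69 + 115 = 283.

283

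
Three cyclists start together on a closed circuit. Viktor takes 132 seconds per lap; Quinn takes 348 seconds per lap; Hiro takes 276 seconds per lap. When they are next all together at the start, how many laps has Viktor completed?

All finish a whole number of cycles simultaneously at t = LCM of the periods.
132 = 2^2 × 3 × 11
348 = 2^2 × 3 × 29
276 = 2^2 × 3 × 23
LCM(132, 348, 276) = 2^2 × 3 × 11 × 23 × 29 = 88044.
Laps for period 132: 88044 / 132 = 667.

667 laps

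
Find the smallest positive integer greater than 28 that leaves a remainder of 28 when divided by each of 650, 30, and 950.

37078

N − 28 must be a common multiple of 650, 30, and 950.
650 = 2 × 5^2 × 13
30 = 2 × 3 × 5
950 = 2 × 5^2 × 19
LCM(650, 30, 950) = 2 × 3 × 5^2 × 13 × 19 = 37050.
Smallest N > 28 is LCM + 28 = 37050 + 28 = 37078.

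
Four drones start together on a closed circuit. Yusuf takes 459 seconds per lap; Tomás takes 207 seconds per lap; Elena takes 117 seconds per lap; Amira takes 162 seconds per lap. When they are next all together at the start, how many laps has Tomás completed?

3978 laps

The first common completion time is the LCM of the periods.
459 = 3^3 × 17
207 = 3^2 × 23
117 = 3^2 × 13
162 = 2 × 3^4
LCM(459, 207, 117, 162) = 2 × 3^4 × 13 × 17 × 23 = 823446.
Laps for period 207: 823446 / 207 = 3978.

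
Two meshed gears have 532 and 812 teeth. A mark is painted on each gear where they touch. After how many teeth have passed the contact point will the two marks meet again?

15428 teeth

They coincide at every common multiple of the periods; the first is the LCM.
532 = 2^2 × 7 × 19
812 = 2^2 × 7 × 29
LCM(532, 812) = 2^2 × 7 × 19 × 29 = 15428.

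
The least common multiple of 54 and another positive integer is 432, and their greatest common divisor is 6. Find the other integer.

48

gcd × lcm = product of the two integers, so the other integer is (6 × 432) / 54 = 48.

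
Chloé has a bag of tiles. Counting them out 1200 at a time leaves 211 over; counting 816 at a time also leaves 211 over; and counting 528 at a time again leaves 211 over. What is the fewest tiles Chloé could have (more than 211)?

224611

N − 211 must be a common multiple of 1200, 816, and 528.
1200 = 2^4 × 3 × 5^2
816 = 2^4 × 3 × 17
528 = 2^4 × 3 × 11
LCM(1200, 816, 528) = 2^4 × 3 × 5^2 × 11 × 17 = 224400.
Smallest N > 211 is LCM + 211 = 224400 + 211 = 224611.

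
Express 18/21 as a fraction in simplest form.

6/7

18 = 2 × 3^2
21 = 3 × 7
gcd(18, 21) = 3.
Divide numerator and denominator by 3: 18/21 = 6/7.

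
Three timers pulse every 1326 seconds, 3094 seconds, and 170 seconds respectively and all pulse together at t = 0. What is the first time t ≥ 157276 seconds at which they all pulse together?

Joint pulses occur at multiples of LCM(1326, 3094, 170).
1326 = 2 × 3 × 13 × 17
3094 = 2 × 7 × 13 × 17
170 = 2 × 5 × 17
LCM(1326, 3094, 170) = 2 × 3 × 5 × 7 × 13 × 17 = 46410.
Smallest multiple of 46410 that is ≥ 157276: ⌈157276/46410⌉ × 46410 = 4 × 46410 = 185640.

185640 seconds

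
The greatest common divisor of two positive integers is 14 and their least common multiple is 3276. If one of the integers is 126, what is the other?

For two integers, gcd × lcm = product, so the other is (14 × 3276) / 126 = 45864 / 126 = 364.

364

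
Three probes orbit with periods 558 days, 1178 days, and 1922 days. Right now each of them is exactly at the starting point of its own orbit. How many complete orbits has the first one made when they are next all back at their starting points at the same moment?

589 orbits

All finish a whole number of cycles simultaneously at t = LCM of the periods.
558 = 2 × 3^2 × 31
1178 = 2 × 19 × 31
1922 = 2 × 31^2
LCM(558, 1178, 1922) = 2 × 3^2 × 19 × 31^2 = 328662.
Orbits for period 558: 328662 / 558 = 589.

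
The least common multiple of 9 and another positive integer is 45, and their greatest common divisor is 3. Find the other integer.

gcd × lcm = product of the two integers, so the other integer is (3 × 45) / 9 = 15.

15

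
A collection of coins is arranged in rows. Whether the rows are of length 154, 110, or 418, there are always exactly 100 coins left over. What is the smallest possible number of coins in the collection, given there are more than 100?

N − 100 must be a common multiple of 154, 110, and 418.
154 = 2 × 7 × 11
110 = 2 × 5 × 11
418 = 2 × 11 × 19
LCM(154, 110, 418) = 2 × 5 × 7 × 11 × 19 = 14630.
Smallest N > 100 is LCM + 100 = 14630 + 100 = 14730.

14730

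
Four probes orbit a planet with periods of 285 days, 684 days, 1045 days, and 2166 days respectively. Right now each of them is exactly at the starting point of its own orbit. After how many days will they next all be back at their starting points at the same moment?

We need the least common multiple of the intervals.
285 = 3 × 5 × 19
684 = 2^2 × 3^2 × 19
1045 = 5 × 11 × 19
2166 = 2 × 3 × 19^2
LCM(285, 684, 1045, 2166) = 2^2 × 3^2 × 5 × 11 × 19^2 = 714780.

714780 days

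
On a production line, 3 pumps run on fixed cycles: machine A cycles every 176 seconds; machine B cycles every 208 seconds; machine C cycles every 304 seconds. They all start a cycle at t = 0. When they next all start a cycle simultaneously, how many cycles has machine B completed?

All finish a whole number of cycles simultaneously at t = LCM of the periods.
176 = 2^4 × 11
208 = 2^4 × 13
304 = 2^4 × 19
LCM(176, 208, 304) = 2^4 × 11 × 13 × 19 = 43472.
Cycles for period 208: 43472 / 208 = 209.

209 cycles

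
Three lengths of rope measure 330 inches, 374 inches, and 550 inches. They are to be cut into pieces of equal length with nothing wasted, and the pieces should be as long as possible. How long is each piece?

22 inches

The greatest length dividing all of 330, 374, and 550 is their gcd.
330 = 2 × 3 × 5 × 11
374 = 2 × 11 × 17
550 = 2 × 5^2 × 11
gcd(330, 374, 550) = 2 × 11 = 22.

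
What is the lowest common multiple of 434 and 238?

7378

434 = 2 × 7 × 31
238 = 2 × 7 × 17
LCM(434, 238) = 2 × 7 × 17 × 31 = 7378.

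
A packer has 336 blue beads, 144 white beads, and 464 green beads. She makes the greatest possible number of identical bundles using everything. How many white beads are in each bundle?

Number of bundles = gcd(336, 144, 464).
336 = 2^4 × 3 × 7
144 = 2^4 × 3^2
464 = 2^4 × 29
gcd(336, 144, 464) = 2^4 = 16.
white beads per bundle = 144 / 16 = 9.

9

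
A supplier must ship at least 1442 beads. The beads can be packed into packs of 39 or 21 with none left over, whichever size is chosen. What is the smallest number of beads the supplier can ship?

The number of beads must be a common multiple of 39 and 21, so a multiple of their LCM.
39 = 3 × 13
21 = 3 × 7
LCM(39, 21) = 3 × 7 × 13 = 273.
Smallest multiple of 273 that is ≥ 1442: ⌈1442/273⌉ × 273 = 6 × 273 = 1638.

1638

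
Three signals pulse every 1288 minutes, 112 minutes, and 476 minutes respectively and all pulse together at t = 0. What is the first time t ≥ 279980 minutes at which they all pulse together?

306544 minutes

Joint pulses occur at multiples of LCM(1288, 112, 476).
1288 = 2^3 × 7 × 23
112 = 2^4 × 7
476 = 2^2 × 7 × 17
LCM(1288, 112, 476) = 2^4 × 7 × 17 × 23 = 43792.
Smallest multiple of 43792 that is ≥ 279980: ⌈279980/43792⌉ × 43792 = 7 × 43792 = 306544.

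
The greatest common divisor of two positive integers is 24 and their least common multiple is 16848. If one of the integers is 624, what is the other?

For two integers, gcd × lcm = product, so the other is (24 × 16848) / 624 = 404352 / 624 = 648.

648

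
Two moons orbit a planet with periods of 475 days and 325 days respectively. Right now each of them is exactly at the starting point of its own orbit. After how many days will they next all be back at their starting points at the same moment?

6175 days

They coincide at every common multiple of the periods; the first is the LCM.
475 = 5^2 × 19
325 = 5^2 × 13
LCM(475, 325) = 5^2 × 13 × 19 = 6175.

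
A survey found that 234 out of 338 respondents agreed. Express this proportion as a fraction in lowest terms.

9/13

234 = 2 × 3^2 × 13
338 = 2 × 13^2
gcd(234, 338) = 2 × 13 = 26.
Divide numerator and denominator by 26: 234/338 = 9/13.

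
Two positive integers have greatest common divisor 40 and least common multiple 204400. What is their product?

For any two positive integers, gcd × lcm = product = 40 × 204400 = 8176000.

8176000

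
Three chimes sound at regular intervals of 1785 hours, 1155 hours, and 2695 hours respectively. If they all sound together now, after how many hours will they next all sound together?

They coincide at every common multiple of the periods; the first is the LCM.
1785 = 3 × 5 × 7 × 17
1155 = 3 × 5 × 7 × 11
2695 = 5 × 7^2 × 11
LCM(1785, 1155, 2695) = 3 × 5 × 7^2 × 11 × 17 = 137445.

137445 hours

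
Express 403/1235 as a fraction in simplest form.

403 = 13 × 31
1235 = 5 × 13 × 19
gcd(403, 1235) = 13.
Divide numerator and denominator by 13: 403/1235 = 31/95.

31/95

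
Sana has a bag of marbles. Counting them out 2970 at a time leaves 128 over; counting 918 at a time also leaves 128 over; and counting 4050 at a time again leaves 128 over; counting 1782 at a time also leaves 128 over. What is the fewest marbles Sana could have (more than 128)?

757478

N − 128 must be a common multiple of 2970, 918, 4050, and 1782.
2970 = 2 × 3^3 × 5 × 11
918 = 2 × 3^3 × 17
4050 = 2 × 3^4 × 5^2
1782 = 2 × 3^4 × 11
LCM(2970, 918, 4050, 1782) = 2 × 3^4 × 5^2 × 11 × 17 = 757350.
Smallest N > 128 is LCM + 128 = 757350 + 128 = 757478.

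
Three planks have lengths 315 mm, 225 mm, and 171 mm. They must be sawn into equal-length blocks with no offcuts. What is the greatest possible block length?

9 mm

This is the greatest common divisor of 315, 225, and 171.
315 = 3^2 × 5 × 7
225 = 3^2 × 5^2
171 = 3^2 × 19
gcd(315, 225, 171) = 3^2 = 9.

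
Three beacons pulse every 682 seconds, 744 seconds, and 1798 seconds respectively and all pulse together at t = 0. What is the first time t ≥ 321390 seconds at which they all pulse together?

474672 seconds

Joint pulses occur at multiples of LCM(682, 744, 1798).
682 = 2 × 11 × 31
744 = 2^3 × 3 × 31
1798 = 2 × 29 × 31
LCM(682, 744, 1798) = 2^3 × 3 × 11 × 29 × 31 = 237336.
Smallest multiple of 237336 that is ≥ 321390: ⌈321390/237336⌉ × 237336 = 2 × 237336 = 474672.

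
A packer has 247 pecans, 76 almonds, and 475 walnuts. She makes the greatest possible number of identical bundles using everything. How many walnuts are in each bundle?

25

Number of bundles = gcd(247, 76, 475).
247 = 13 × 19
76 = 2^2 × 19
475 = 5^2 × 19
gcd(247, 76, 475) = 19.
walnuts per bundle = 475 / 19 = 25.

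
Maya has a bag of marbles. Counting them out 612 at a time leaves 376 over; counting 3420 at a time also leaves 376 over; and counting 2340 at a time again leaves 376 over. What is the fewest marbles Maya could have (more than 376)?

756196

N − 376 must be a common multiple of 612, 3420, and 2340.
612 = 2^2 × 3^2 × 17
3420 = 2^2 × 3^2 × 5 × 19
2340 = 2^2 × 3^2 × 5 × 13
LCM(612, 3420, 2340) = 2^2 × 3^2 × 5 × 13 × 17 × 19 = 755820.
Smallest N > 376 is LCM + 376 = 755820 + 376 = 756196.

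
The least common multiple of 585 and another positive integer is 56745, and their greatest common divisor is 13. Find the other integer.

gcd × lcm = product of the two integers, so the other integer is (13 × 56745) / 585 = 1261.

1261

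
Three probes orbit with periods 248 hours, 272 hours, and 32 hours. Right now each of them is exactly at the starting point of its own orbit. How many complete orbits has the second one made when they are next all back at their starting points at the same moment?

62 orbits

All finish a whole number of cycles simultaneously at t = LCM of the periods.
248 = 2^3 × 31
272 = 2^4 × 17
32 = 2^5
LCM(248, 272, 32) = 2^5 × 17 × 31 = 16864.
Orbits for period 272: 16864 / 272 = 62.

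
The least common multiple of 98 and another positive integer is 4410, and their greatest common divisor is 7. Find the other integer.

315

gcd × lcm = product of the two integers, so the other integer is (7 × 4410) / 98 = 315.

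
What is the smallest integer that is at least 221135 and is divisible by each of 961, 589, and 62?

The integer must be a common multiple of 961, 589, and 62, so a multiple of their LCM.
961 = 31^2
589 = 19 × 31
62 = 2 × 31
LCM(961, 589, 62) = 2 × 19 × 31^2 = 36518.
Smallest multiple of 36518 that is ≥ 221135: ⌈221135/36518⌉ × 36518 = 7 × 36518 = 255626.

255626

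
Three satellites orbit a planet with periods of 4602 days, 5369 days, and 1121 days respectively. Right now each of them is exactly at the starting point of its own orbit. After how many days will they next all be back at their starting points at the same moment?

612066 days

The first simultaneous occurrence is after LCM of the individual periods.
4602 = 2 × 3 × 13 × 59
5369 = 7 × 13 × 59
1121 = 19 × 59
LCM(4602, 5369, 1121) = 2 × 3 × 7 × 13 × 19 × 59 = 612066.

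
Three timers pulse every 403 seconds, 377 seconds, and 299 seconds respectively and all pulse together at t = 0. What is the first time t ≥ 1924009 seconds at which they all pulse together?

2150408 seconds

Joint pulses occur at multiples of LCM(403, 377, 299).
403 = 13 × 31
377 = 13 × 29
299 = 13 × 23
LCM(403, 377, 299) = 13 × 23 × 29 × 31 = 268801.
Smallest multiple of 268801 that is ≥ 1924009: ⌈1924009/268801⌉ × 268801 = 8 × 268801 = 2150408.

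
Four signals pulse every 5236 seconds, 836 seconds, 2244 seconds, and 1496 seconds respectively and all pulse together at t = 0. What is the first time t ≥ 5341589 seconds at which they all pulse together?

Joint pulses occur at multiples of LCM(5236, 836, 2244, 1496).
5236 = 2^2 × 7 × 11 × 17
836 = 2^2 × 11 × 19
2244 = 2^2 × 3 × 11 × 17
1496 = 2^3 × 11 × 17
LCM(5236, 836, 2244, 1496) = 2^3 × 3 × 7 × 11 × 17 × 19 = 596904.
Smallest multiple of 596904 that is ≥ 5341589: ⌈5341589/596904⌉ × 596904 = 9 × 596904 = 5372136.

5372136 seconds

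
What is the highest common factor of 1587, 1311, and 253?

1587 = 3 × 23^2
1311 = 3 × 19 × 23
253 = 11 × 23
gcd(1587, 1311, 253) = 23.

23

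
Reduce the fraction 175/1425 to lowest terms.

7/57

175 = 5^2 × 7
1425 = 3 × 5^2 × 19
gcd(175, 1425) = 5^2 = 25.
Divide numerator and denominator by 25: 175/1425 = 7/57.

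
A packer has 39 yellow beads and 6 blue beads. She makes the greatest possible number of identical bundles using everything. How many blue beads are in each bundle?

2

Number of bundles = gcd(39, 6).
39 = 3 × 13
6 = 2 × 3
gcd(39, 6) = 3.
blue beads per bundle = 6 / 3 = 2.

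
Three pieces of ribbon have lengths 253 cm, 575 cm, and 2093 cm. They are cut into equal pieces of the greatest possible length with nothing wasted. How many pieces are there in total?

Piece length = gcd(253, 575, 2093).
253 = 11 × 23
575 = 5^2 × 23
2093 = 7 × 13 × 23
gcd(253, 575, 2093) = 23.
Total pieces = 253/23 + 575/23 + 2093/23 = 11 + 25 + 91 = 127.

127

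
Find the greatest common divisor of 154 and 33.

11

154 = 2 × 7 × 11
33 = 3 × 11
gcd(154, 33) = 11.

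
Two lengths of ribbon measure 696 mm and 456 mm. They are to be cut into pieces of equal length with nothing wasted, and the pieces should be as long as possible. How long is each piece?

24 mm

Each piece length must divide every original length, so the longest possible is gcd(696, 456).
696 = 2^3 × 3 × 29
456 = 2^3 × 3 × 19
gcd(696, 456) = 2^3 × 3 = 24.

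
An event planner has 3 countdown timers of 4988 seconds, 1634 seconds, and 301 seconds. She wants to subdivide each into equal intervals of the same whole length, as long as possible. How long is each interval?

43 seconds

The interval must divide each timer length; the longest such is the gcd.
4988 = 2^2 × 29 × 43
1634 = 2 × 19 × 43
301 = 7 × 43
gcd(4988, 1634, 301) = 43.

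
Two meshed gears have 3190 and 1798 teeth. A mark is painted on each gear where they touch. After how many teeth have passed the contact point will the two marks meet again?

98890 teeth

The first simultaneous occurrence is after LCM of the individual periods.
3190 = 2 × 5 × 11 × 29
1798 = 2 × 29 × 31
LCM(3190, 1798) = 2 × 5 × 11 × 29 × 31 = 98890.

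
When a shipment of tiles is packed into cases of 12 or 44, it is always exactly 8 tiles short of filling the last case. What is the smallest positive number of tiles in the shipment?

Being 8 short of a full case of size k means N ≡ −8 (mod k), i.e. N + 8 is a multiple of each size.
12 = 2^2 × 3
44 = 2^2 × 11
LCM(12, 44) = 2^2 × 3 × 11 = 132.
Smallest positive N is 132 − 8 = 124.

124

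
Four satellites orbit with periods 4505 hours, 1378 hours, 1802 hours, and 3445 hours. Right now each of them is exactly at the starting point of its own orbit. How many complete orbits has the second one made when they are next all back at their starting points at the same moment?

All finish a whole number of cycles simultaneously at t = LCM of the periods.
4505 = 5 × 17 × 53
1378 = 2 × 13 × 53
1802 = 2 × 17 × 53
3445 = 5 × 13 × 53
LCM(4505, 1378, 1802, 3445) = 2 × 5 × 13 × 17 × 53 = 117130.
Orbits for period 1378: 117130 / 1378 = 85.

85 orbits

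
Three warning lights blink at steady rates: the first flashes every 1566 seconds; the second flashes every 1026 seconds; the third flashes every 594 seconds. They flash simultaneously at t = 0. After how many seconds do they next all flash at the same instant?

We need the least common multiple of the intervals.
1566 = 2 × 3^3 × 29
1026 = 2 × 3^3 × 19
594 = 2 × 3^3 × 11
LCM(1566, 1026, 594) = 2 × 3^3 × 11 × 19 × 29 = 327294.

327294 seconds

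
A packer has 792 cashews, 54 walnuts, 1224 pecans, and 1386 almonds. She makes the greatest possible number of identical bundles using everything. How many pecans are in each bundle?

68

Number of bundles = gcd(792, 54, 1224, 1386).
792 = 2^3 × 3^2 × 11
54 = 2 × 3^3
1224 = 2^3 × 3^2 × 17
1386 = 2 × 3^2 × 7 × 11
gcd(792, 54, 1224, 1386) = 2 × 3^2 = 18.
pecans per bundle = 1224 / 18 = 68.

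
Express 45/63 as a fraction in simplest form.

5/7

45 = 3^2 × 5
63 = 3^2 × 7
gcd(45, 63) = 3^2 = 9.
Divide numerator and denominator by 9: 45/63 = 5/7.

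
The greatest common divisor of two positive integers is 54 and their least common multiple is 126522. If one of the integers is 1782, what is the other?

3834

For two integers, gcd × lcm = product, so the other is (54 × 126522) / 1782 = 6832188 / 1782 = 3834.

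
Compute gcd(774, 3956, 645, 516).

774 = 2 × 3^2 × 43
3956 = 2^2 × 23 × 43
645 = 3 × 5 × 43
516 = 2^2 × 3 × 43
gcd(774, 3956, 645, 516) = 43.

43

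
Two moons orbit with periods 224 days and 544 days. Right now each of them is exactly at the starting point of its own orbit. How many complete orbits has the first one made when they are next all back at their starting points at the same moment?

17 orbits

The first common completion time is the LCM of the periods.
224 = 2^5 × 7
544 = 2^5 × 17
LCM(224, 544) = 2^5 × 7 × 17 = 3808.
Orbits for period 224: 3808 / 224 = 17.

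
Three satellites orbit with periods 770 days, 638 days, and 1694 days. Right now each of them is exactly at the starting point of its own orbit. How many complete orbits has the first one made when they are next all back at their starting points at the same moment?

319 orbits

They are all back at their starting positions together after one LCM of the periods.
770 = 2 × 5 × 7 × 11
638 = 2 × 11 × 29
1694 = 2 × 7 × 11^2
LCM(770, 638, 1694) = 2 × 5 × 7 × 11^2 × 29 = 245630.
Orbits for period 770: 245630 / 770 = 319.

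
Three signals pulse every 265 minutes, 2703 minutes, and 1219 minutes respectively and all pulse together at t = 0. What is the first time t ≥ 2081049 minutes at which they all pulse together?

2175915 minutes

Joint pulses occur at multiples of LCM(265, 2703, 1219).
265 = 5 × 53
2703 = 3 × 17 × 53
1219 = 23 × 53
LCM(265, 2703, 1219) = 3 × 5 × 17 × 23 × 53 = 310845.
Smallest multiple of 310845 that is ≥ 2081049: ⌈2081049/310845⌉ × 310845 = 7 × 310845 = 2175915.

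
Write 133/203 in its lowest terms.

133 = 7 × 19
203 = 7 × 29
gcd(133, 203) = 7.
Divide numerator and denominator by 7: 133/203 = 19/29.

19/29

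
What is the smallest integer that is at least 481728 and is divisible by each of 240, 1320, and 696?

The integer must be a common multiple of 240, 1320, and 696, so a multiple of their LCM.
240 = 2^4 × 3 × 5
1320 = 2^3 × 3 × 5 × 11
696 = 2^3 × 3 × 29
LCM(240, 1320, 696) = 2^4 × 3 × 5 × 11 × 29 = 76560.
Smallest multiple of 76560 that is ≥ 481728: ⌈481728/76560⌉ × 76560 = 7 × 76560 = 535920.

535920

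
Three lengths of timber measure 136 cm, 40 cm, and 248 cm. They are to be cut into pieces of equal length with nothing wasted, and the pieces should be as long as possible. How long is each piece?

8 cm

Each piece length must divide every original length, so the longest possible is gcd(136, 40, 248).
136 = 2^3 × 17
40 = 2^3 × 5
248 = 2^3 × 31
gcd(136, 40, 248) = 2^3 = 8.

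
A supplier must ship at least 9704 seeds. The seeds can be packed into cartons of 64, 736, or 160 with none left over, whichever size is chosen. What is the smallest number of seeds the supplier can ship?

14720

The number of seeds must be a common multiple of 64, 736, and 160, so a multiple of their LCM.
64 = 2^6
736 = 2^5 × 23
160 = 2^5 × 5
LCM(64, 736, 160) = 2^6 × 5 × 23 = 7360.
Smallest multiple of 7360 that is ≥ 9704: ⌈9704/7360⌉ × 7360 = 2 × 7360 = 14720.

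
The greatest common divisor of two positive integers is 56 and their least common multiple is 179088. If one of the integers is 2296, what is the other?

4368

For two integers, gcd × lcm = product, so the other is (56 × 179088) / 2296 = 10028928 / 2296 = 4368.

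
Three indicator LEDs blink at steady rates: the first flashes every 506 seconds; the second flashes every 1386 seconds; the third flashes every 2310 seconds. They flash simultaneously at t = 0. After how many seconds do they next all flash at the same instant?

159390 seconds

They coincide at every common multiple of the periods; the first is the LCM.
506 = 2 × 11 × 23
1386 = 2 × 3^2 × 7 × 11
2310 = 2 × 3 × 5 × 7 × 11
LCM(506, 1386, 2310) = 2 × 3^2 × 5 × 7 × 11 × 23 = 159390.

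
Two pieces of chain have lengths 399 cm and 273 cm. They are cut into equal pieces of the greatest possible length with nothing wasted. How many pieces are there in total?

32

Piece length = gcd(399, 273).
399 = 3 × 7 × 19
273 = 3 × 7 × 13
gcd(399, 273) = 3 × 7 = 21.
Total pieces = 399/21 + 273/21 = 19 + 13 = 32.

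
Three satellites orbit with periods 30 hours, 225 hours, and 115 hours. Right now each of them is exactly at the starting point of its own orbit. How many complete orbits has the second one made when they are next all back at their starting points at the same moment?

The first common completion time is the LCM of the periods.
30 = 2 × 3 × 5
225 = 3^2 × 5^2
115 = 5 × 23
LCM(30, 225, 115) = 2 × 3^2 × 5^2 × 23 = 10350.
Orbits for period 225: 10350 / 225 = 46.

46 orbits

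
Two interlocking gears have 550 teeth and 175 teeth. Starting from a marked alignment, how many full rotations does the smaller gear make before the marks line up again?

22 rotations

All finish a whole number of cycles simultaneously at t = LCM of the periods.
550 = 2 × 5^2 × 11
175 = 5^2 × 7
LCM(550, 175) = 2 × 5^2 × 7 × 11 = 3850.
Rotations for period 175: 3850 / 175 = 22.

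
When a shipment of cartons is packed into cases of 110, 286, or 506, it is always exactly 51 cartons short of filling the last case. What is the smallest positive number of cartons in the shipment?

32839

Being 51 short of a full case of size k means N ≡ −51 (mod k), i.e. N + 51 is a multiple of each size.
110 = 2 × 5 × 11
286 = 2 × 11 × 13
506 = 2 × 11 × 23
LCM(110, 286, 506) = 2 × 5 × 11 × 13 × 23 = 32890.
Smallest positive N is 32890 − 51 = 32839.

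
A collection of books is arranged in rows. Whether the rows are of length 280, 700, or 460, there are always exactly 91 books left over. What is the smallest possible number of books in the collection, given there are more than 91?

32291

N − 91 must be a common multiple of 280, 700, and 460.
280 = 2^3 × 5 × 7
700 = 2^2 × 5^2 × 7
460 = 2^2 × 5 × 23
LCM(280, 700, 460) = 2^3 × 5^2 × 7 × 23 = 32200.
Smallest N > 91 is LCM + 91 = 32200 + 91 = 32291.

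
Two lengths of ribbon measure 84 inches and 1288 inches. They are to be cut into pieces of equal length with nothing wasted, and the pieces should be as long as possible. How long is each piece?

28 inches

Each piece length must divide every original length, so the longest possible is gcd(84, 1288).
84 = 2^2 × 3 × 7
1288 = 2^3 × 7 × 23
gcd(84, 1288) = 2^2 × 7 = 28.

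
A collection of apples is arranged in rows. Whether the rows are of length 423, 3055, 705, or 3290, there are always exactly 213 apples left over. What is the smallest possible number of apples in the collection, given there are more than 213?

385143

N − 213 must be a common multiple of 423, 3055, 705, and 3290.
423 = 3^2 × 47
3055 = 5 × 13 × 47
705 = 3 × 5 × 47
3290 = 2 × 5 × 7 × 47
LCM(423, 3055, 705, 3290) = 2 × 3^2 × 5 × 7 × 13 × 47 = 384930.
Smallest N > 213 is LCM + 213 = 384930 + 213 = 385143.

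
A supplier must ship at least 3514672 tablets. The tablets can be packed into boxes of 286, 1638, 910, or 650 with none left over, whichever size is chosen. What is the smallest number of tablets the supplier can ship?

3603600

The number of tablets must be a common multiple of 286, 1638, 910, and 650, so a multiple of their LCM.
286 = 2 × 11 × 13
1638 = 2 × 3^2 × 7 × 13
910 = 2 × 5 × 7 × 13
650 = 2 × 5^2 × 13
LCM(286, 1638, 910, 650) = 2 × 3^2 × 5^2 × 7 × 11 × 13 = 450450.
Smallest multiple of 450450 that is ≥ 3514672: ⌈3514672/450450⌉ × 450450 = 8 × 450450 = 3603600.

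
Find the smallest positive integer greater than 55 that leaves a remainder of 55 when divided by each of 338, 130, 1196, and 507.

233275

N − 55 must be a common multiple of 338, 130, 1196, and 507.
338 = 2 × 13^2
130 = 2 × 5 × 13
1196 = 2^2 × 13 × 23
507 = 3 × 13^2
LCM(338, 130, 1196, 507) = 2^2 × 3 × 5 × 13^2 × 23 = 233220.
Smallest N > 55 is LCM + 55 = 233220 + 55 = 233275.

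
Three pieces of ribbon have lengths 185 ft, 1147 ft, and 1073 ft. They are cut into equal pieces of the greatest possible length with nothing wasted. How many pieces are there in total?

65

Piece length = gcd(185, 1147, 1073).
185 = 5 × 37
1147 = 31 × 37
1073 = 29 × 37
gcd(185, 1147, 1073) = 37.
Total pieces = 185/37 + 1147/37 + 1073/37 = 5 + 31 + 29 = 65.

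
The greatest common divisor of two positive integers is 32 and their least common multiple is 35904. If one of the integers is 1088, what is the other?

1056

For two integers, gcd × lcm = product, so the other is (32 × 35904) / 1088 = 1148928 / 1088 = 1056.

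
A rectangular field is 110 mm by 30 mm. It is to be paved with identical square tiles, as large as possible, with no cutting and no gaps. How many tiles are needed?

Tile side = gcd(110, 30).
110 = 2 × 5 × 11
30 = 2 × 3 × 5
gcd(110, 30) = 2 × 5 = 10.
Tiles: (110/10) × (30/10) = 11 × 3 = 33.

33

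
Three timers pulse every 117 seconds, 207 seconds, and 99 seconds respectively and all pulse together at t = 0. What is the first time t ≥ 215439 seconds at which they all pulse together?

236808 seconds

Joint pulses occur at multiples of LCM(117, 207, 99).
117 = 3^2 × 13
207 = 3^2 × 23
99 = 3^2 × 11
LCM(117, 207, 99) = 3^2 × 11 × 13 × 23 = 29601.
Smallest multiple of 29601 that is ≥ 215439: ⌈215439/29601⌉ × 29601 = 8 × 29601 = 236808.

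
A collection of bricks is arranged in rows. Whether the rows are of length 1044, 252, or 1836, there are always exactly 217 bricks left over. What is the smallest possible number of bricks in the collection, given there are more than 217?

372925

N − 217 must be a common multiple of 1044, 252, and 1836.
1044 = 2^2 × 3^2 × 29
252 = 2^2 × 3^2 × 7
1836 = 2^2 × 3^3 × 17
LCM(1044, 252, 1836) = 2^2 × 3^3 × 7 × 17 × 29 = 372708.
Smallest N > 217 is LCM + 217 = 372708 + 217 = 372925.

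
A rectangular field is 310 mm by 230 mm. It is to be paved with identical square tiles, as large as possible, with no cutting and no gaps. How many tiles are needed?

Tile side = gcd(310, 230).
310 = 2 × 5 × 31
230 = 2 × 5 × 23
gcd(310, 230) = 2 × 5 = 10.
Tiles: (310/10) × (230/10) = 31 × 23 = 713.

713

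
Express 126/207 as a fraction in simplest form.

126 = 2 × 3^2 × 7
207 = 3^2 × 23
gcd(126, 207) = 3^2 = 9.
Divide numerator and denominator by 9: 126/207 = 14/23.

14/23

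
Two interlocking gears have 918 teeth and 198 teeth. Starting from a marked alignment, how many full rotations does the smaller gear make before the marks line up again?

All finish a whole number of cycles simultaneously at t = LCM of the periods.
918 = 2 × 3^3 × 17
198 = 2 × 3^2 × 11
LCM(918, 198) = 2 × 3^3 × 11 × 17 = 10098.
Rotations for period 198: 10098 / 198 = 51.

51 rotations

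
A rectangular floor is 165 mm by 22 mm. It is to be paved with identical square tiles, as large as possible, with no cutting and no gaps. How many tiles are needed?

30

Tile side = gcd(165, 22).
165 = 3 × 5 × 11
22 = 2 × 11
gcd(165, 22) = 11.
Tiles: (165/11) × (22/11) = 15 × 2 = 30.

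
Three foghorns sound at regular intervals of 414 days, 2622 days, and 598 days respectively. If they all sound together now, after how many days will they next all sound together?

They coincide at every common multiple of the periods; the first is the LCM.
414 = 2 × 3^2 × 23
2622 = 2 × 3 × 19 × 23
598 = 2 × 13 × 23
LCM(414, 2622, 598) = 2 × 3^2 × 13 × 19 × 23 = 102258.

102258 days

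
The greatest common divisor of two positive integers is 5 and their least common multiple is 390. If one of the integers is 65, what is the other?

For two integers, gcd × lcm = product, so the other is (5 × 390) / 65 = 1950 / 65 = 30.

30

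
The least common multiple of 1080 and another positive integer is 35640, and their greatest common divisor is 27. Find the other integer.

891

gcd × lcm = product of the two integers, so the other integer is (27 × 35640) / 1080 = 891.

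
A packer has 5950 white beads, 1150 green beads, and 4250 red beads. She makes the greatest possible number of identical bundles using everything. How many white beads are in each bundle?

Number of bundles = gcd(5950, 1150, 4250).
5950 = 2 × 5^2 × 7 × 17
1150 = 2 × 5^2 × 23
4250 = 2 × 5^3 × 17
gcd(5950, 1150, 4250) = 2 × 5^2 = 50.
white beads per bundle = 5950 / 50 = 119.

119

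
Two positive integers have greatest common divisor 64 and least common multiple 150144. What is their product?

For any two positive integers, gcd × lcm = product = 64 × 150144 = 9609216.

9609216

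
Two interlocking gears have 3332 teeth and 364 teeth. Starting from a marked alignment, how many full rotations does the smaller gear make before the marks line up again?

119 rotations

The first common completion time is the LCM of the periods.
3332 = 2^2 × 7^2 × 17
364 = 2^2 × 7 × 13
LCM(3332, 364) = 2^2 × 7^2 × 13 × 17 = 43316.
Rotations for period 364: 43316 / 364 = 119.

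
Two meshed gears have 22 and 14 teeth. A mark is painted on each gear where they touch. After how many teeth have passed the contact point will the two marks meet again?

The first simultaneous occurrence is after LCM of the individual periods.
22 = 2 × 11
14 = 2 × 7
LCM(22, 14) = 2 × 7 × 11 = 154.

154 teeth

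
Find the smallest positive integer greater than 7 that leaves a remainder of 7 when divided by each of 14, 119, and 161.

5481

N − 7 must be a common multiple of 14, 119, and 161.
14 = 2 × 7
119 = 7 × 17
161 = 7 × 23
LCM(14, 119, 161) = 2 × 7 × 17 × 23 = 5474.
Smallest N > 7 is LCM + 7 = 5474 + 7 = 5481.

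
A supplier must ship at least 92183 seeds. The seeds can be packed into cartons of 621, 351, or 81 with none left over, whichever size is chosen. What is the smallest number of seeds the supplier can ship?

96876

The number of seeds must be a common multiple of 621, 351, and 81, so a multiple of their LCM.
621 = 3^3 × 23
351 = 3^3 × 13
81 = 3^4
LCM(621, 351, 81) = 3^4 × 13 × 23 = 24219.
Smallest multiple of 24219 that is ≥ 92183: ⌈92183/24219⌉ × 24219 = 4 × 24219 = 96876.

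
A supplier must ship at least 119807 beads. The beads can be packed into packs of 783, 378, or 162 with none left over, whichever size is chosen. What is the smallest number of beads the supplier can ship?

The number of beads must be a common multiple of 783, 378, and 162, so a multiple of their LCM.
783 = 3^3 × 29
378 = 2 × 3^3 × 7
162 = 2 × 3^4
LCM(783, 378, 162) = 2 × 3^4 × 7 × 29 = 32886.
Smallest multiple of 32886 that is ≥ 119807: ⌈119807/32886⌉ × 32886 = 4 × 32886 = 131544.

131544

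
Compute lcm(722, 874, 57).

722 = 2 × 19^2
874 = 2 × 19 × 23
57 = 3 × 19
LCM(722, 874, 57) = 2 × 3 × 19^2 × 23 = 49818.

49818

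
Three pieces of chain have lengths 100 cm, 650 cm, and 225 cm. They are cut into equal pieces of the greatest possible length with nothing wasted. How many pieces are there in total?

Piece length = gcd(100, 650, 225).
100 = 2^2 × 5^2
650 = 2 × 5^2 × 13
225 = 3^2 × 5^2
gcd(100, 650, 225) = 5^2 = 25.
Total pieces = 100/25 + 650/25 + 225/25 = 4 + 26 + 9 = 39.

39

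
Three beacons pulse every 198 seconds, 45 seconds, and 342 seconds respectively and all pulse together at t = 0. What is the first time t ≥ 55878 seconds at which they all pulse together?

Joint pulses occur at multiples of LCM(198, 45, 342).
198 = 2 × 3^2 × 11
45 = 3^2 × 5
342 = 2 × 3^2 × 19
LCM(198, 45, 342) = 2 × 3^2 × 5 × 11 × 19 = 18810.
Smallest multiple of 18810 that is ≥ 55878: ⌈55878/18810⌉ × 18810 = 3 × 18810 = 56430.

56430 seconds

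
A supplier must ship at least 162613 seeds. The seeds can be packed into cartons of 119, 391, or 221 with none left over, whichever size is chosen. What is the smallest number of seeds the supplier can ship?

177905

The number of seeds must be a common multiple of 119, 391, and 221, so a multiple of their LCM.
119 = 7 × 17
391 = 17 × 23
221 = 13 × 17
LCM(119, 391, 221) = 7 × 13 × 17 × 23 = 35581.
Smallest multiple of 35581 that is ≥ 162613: ⌈162613/35581⌉ × 35581 = 5 × 35581 = 177905.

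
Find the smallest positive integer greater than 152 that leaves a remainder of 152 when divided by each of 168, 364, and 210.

11072

N − 152 must be a common multiple of 168, 364, and 210.
168 = 2^3 × 3 × 7
364 = 2^2 × 7 × 13
210 = 2 × 3 × 5 × 7
LCM(168, 364, 210) = 2^3 × 3 × 5 × 7 × 13 = 10920.
Smallest N > 152 is LCM + 152 = 10920 + 152 = 11072.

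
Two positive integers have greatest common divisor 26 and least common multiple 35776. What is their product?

For any two positive integers, gcd × lcm = product = 26 × 35776 = 930176.

930176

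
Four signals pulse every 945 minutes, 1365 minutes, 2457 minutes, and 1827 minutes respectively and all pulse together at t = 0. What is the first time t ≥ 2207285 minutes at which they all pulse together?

Joint pulses occur at multiples of LCM(945, 1365, 2457, 1827).
945 = 3^3 × 5 × 7
1365 = 3 × 5 × 7 × 13
2457 = 3^3 × 7 × 13
1827 = 3^2 × 7 × 29
LCM(945, 1365, 2457, 1827) = 3^3 × 5 × 7 × 13 × 29 = 356265.
Smallest multiple of 356265 that is ≥ 2207285: ⌈2207285/356265⌉ × 356265 = 7 × 356265 = 2493855.

2493855 minutes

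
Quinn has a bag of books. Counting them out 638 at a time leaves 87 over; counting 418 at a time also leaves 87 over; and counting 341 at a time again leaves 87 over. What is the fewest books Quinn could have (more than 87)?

N − 87 must be a common multiple of 638, 418, and 341.
638 = 2 × 11 × 29
418 = 2 × 11 × 19
341 = 11 × 31
LCM(638, 418, 341) = 2 × 11 × 19 × 29 × 31 = 375782.
Smallest N > 87 is LCM + 87 = 375782 + 87 = 375869.

375869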